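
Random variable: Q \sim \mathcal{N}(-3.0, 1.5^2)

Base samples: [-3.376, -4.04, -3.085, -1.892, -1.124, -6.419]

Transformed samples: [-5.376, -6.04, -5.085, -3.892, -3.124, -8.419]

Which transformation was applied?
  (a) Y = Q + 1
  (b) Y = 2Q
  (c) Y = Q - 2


Checking option (c) Y = Q - 2:
  Q = -3.376 -> Y = -5.376 ✓
  Q = -4.04 -> Y = -6.04 ✓
  Q = -3.085 -> Y = -5.085 ✓
All samples match this transformation.

(c) Q - 2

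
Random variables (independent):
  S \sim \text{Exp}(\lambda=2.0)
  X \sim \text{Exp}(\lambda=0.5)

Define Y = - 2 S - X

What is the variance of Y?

For independent RVs: Var(aX + bY) = a²Var(X) + b²Var(Y)
Var(S) = 0.25
Var(X) = 4
Var(Y) = (-2)²*0.25 + (-1)²*4
= 4*0.25 + 1*4 = 5

5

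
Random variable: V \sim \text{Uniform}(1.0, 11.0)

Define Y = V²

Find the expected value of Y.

Using E[X²] = Var(X) + (E[X])²:
E[V] = 6
Var(V) = (11 - 1)^2/12 = 8.3333333
E[V²] = 8.3333333 + 6² = 8.3333333 + 36 = 44.333333

44.333333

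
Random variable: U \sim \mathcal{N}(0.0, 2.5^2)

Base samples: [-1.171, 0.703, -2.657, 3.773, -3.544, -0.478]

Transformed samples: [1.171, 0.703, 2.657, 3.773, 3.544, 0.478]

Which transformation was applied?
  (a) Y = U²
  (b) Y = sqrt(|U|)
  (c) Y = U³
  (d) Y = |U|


Checking option (d) Y = |U|:
  U = -1.171 -> Y = 1.171 ✓
  U = 0.703 -> Y = 0.703 ✓
  U = -2.657 -> Y = 2.657 ✓
All samples match this transformation.

(d) |U|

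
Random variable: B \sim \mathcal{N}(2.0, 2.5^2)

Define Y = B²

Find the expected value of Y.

Using E[X²] = Var(X) + (E[X])²:
E[B] = 2
Var(B) = 2.5^2 = 6.25
E[B²] = 6.25 + 2² = 6.25 + 4 = 10.25

10.25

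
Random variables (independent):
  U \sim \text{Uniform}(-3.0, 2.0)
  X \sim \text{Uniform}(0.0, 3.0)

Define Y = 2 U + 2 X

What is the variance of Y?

For independent RVs: Var(aX + bY) = a²Var(X) + b²Var(Y)
Var(U) = 2.0833333
Var(X) = 0.75
Var(Y) = 2²*2.0833333 + 2²*0.75
= 4*2.0833333 + 4*0.75 = 11.333333

11.333333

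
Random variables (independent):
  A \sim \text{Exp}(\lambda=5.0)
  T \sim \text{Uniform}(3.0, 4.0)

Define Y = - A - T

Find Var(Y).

For independent RVs: Var(aX + bY) = a²Var(X) + b²Var(Y)
Var(A) = 0.04
Var(T) = 0.083333333
Var(Y) = (-1)²*0.04 + (-1)²*0.083333333
= 1*0.04 + 1*0.083333333 = 0.12333333

0.12333333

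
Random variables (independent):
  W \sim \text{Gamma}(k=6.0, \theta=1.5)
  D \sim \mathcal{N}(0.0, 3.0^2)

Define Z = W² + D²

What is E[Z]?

E[Z] = E[W²] + E[D²]
E[W²] = Var(W) + E[W]² = 13.5 + 81 = 94.5
E[D²] = Var(D) + E[D]² = 9 + 0 = 9
E[Z] = 94.5 + 9 = 103.5

103.5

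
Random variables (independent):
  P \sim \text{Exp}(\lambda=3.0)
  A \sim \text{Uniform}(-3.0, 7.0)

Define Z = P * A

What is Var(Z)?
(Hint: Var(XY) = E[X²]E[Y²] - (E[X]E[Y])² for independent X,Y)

Var(XY) = E[X²]E[Y²] - (E[X]E[Y])²
E[P] = 0.33333333, Var(P) = 0.11111111
E[A] = 2, Var(A) = 8.3333333
E[P²] = 0.11111111 + 0.33333333² = 0.22222222
E[A²] = 8.3333333 + 2² = 12.333333
Var(Z) = 0.22222222*12.333333 - (0.33333333*2)²
= 2.7407407 - 0.44444444 = 2.2962963

2.2962963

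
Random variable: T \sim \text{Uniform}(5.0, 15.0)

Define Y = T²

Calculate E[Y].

Using E[X²] = Var(X) + (E[X])²:
E[T] = 10
Var(T) = (15 - 5)^2/12 = 8.3333333
E[T²] = 8.3333333 + 10² = 8.3333333 + 100 = 108.33333

108.33333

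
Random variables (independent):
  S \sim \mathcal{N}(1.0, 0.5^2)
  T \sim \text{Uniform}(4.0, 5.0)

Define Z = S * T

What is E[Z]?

For independent RVs: E[XY] = E[X]*E[Y]
E[S] = 1
E[T] = 4.5
E[Z] = 1 * 4.5 = 4.5

4.5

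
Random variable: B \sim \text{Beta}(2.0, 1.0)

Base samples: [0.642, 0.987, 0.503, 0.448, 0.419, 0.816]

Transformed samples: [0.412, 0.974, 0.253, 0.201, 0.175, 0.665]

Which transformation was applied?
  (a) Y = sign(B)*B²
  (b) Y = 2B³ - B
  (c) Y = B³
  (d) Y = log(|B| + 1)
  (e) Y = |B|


Checking option (a) Y = sign(B)*B²:
  B = 0.642 -> Y = 0.412 ✓
  B = 0.987 -> Y = 0.974 ✓
  B = 0.503 -> Y = 0.253 ✓
All samples match this transformation.

(a) sign(B)*B²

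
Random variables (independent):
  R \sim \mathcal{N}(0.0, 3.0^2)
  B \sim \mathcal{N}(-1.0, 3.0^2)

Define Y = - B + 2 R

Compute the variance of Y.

For independent RVs: Var(aX + bY) = a²Var(X) + b²Var(Y)
Var(R) = 9
Var(B) = 9
Var(Y) = 2²*9 + (-1)²*9
= 4*9 + 1*9 = 45

45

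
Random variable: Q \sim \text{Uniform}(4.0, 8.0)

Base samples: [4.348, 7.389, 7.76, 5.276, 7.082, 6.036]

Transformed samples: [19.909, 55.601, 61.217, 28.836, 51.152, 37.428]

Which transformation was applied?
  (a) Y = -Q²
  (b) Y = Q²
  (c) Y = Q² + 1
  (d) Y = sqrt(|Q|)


Checking option (c) Y = Q² + 1:
  Q = 4.348 -> Y = 19.909 ✓
  Q = 7.389 -> Y = 55.601 ✓
  Q = 7.76 -> Y = 61.217 ✓
All samples match this transformation.

(c) Q² + 1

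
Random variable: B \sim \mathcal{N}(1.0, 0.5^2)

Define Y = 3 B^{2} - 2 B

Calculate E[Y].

E[Y] = 3*E[B²] - 2*E[B]
E[B] = 1
E[B²] = Var(B) + (E[B])² = 0.25 + 1 = 1.25
E[Y] = 3*1.25 - 2*1 = 1.75

1.75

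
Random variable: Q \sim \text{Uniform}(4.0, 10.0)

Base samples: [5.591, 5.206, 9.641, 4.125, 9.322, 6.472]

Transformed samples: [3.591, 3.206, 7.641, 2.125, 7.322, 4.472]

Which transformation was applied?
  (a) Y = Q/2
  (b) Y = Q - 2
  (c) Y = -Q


Checking option (b) Y = Q - 2:
  Q = 5.591 -> Y = 3.591 ✓
  Q = 5.206 -> Y = 3.206 ✓
  Q = 9.641 -> Y = 7.641 ✓
All samples match this transformation.

(b) Q - 2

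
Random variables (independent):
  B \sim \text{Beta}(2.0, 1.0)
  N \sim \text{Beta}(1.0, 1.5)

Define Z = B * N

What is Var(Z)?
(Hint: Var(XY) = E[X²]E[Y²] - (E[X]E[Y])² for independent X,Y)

Var(XY) = E[X²]E[Y²] - (E[X]E[Y])²
E[B] = 0.66666667, Var(B) = 0.055555556
E[N] = 0.4, Var(N) = 0.068571429
E[B²] = 0.055555556 + 0.66666667² = 0.5
E[N²] = 0.068571429 + 0.4² = 0.22857143
Var(Z) = 0.5*0.22857143 - (0.66666667*0.4)²
= 0.11428571 - 0.071111111 = 0.043174603

0.043174603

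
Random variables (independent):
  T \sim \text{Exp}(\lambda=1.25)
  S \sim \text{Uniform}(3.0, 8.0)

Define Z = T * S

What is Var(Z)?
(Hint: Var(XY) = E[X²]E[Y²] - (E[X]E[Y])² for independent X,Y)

Var(XY) = E[X²]E[Y²] - (E[X]E[Y])²
E[T] = 0.8, Var(T) = 0.64
E[S] = 5.5, Var(S) = 2.0833333
E[T²] = 0.64 + 0.8² = 1.28
E[S²] = 2.0833333 + 5.5² = 32.333333
Var(Z) = 1.28*32.333333 - (0.8*5.5)²
= 41.386667 - 19.36 = 22.026667

22.026667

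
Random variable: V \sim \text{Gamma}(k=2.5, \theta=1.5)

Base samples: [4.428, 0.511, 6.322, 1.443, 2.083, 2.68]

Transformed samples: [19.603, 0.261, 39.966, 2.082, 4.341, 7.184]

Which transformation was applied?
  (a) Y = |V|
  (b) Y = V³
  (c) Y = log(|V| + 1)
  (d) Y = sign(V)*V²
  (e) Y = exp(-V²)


Checking option (d) Y = sign(V)*V²:
  V = 4.428 -> Y = 19.603 ✓
  V = 0.511 -> Y = 0.261 ✓
  V = 6.322 -> Y = 39.966 ✓
All samples match this transformation.

(d) sign(V)*V²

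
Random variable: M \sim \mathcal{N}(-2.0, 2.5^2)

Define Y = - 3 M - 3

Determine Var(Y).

For Y = aM + b: Var(Y) = a² * Var(M)
Var(M) = 2.5^2 = 6.25
Var(Y) = (-3)² * 6.25 = 9 * 6.25 = 56.25

56.25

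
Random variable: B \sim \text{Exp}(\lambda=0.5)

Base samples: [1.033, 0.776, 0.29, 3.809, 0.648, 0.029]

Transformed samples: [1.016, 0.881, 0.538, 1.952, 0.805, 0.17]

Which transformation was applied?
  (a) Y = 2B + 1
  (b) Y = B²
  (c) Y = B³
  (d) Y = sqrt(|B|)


Checking option (d) Y = sqrt(|B|):
  B = 1.033 -> Y = 1.016 ✓
  B = 0.776 -> Y = 0.881 ✓
  B = 0.29 -> Y = 0.538 ✓
All samples match this transformation.

(d) sqrt(|B|)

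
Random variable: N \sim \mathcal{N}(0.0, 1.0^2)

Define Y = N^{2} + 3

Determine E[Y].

E[Y] = 1*E[N²] + 3
E[N] = 0
E[N²] = Var(N) + (E[N])² = 1 + 0 = 1
E[Y] = 1*1 + 3 = 4

4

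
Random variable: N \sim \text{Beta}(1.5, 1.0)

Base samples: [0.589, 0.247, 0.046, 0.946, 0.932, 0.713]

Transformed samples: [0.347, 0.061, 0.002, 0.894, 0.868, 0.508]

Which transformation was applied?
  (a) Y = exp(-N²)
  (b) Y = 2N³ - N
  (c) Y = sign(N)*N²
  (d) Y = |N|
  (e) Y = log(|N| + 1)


Checking option (c) Y = sign(N)*N²:
  N = 0.589 -> Y = 0.347 ✓
  N = 0.247 -> Y = 0.061 ✓
  N = 0.046 -> Y = 0.002 ✓
All samples match this transformation.

(c) sign(N)*N²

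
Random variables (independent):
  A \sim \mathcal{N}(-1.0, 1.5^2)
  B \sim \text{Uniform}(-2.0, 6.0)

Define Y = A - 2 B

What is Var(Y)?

For independent RVs: Var(aX + bY) = a²Var(X) + b²Var(Y)
Var(A) = 2.25
Var(B) = 5.3333333
Var(Y) = 1²*2.25 + (-2)²*5.3333333
= 1*2.25 + 4*5.3333333 = 23.583333

23.583333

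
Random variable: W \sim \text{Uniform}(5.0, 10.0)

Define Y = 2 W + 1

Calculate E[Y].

For Y = 2W + 1:
E[Y] = 2 * E[W] + 1
E[W] = (5 + 10)/2 = 7.5
E[Y] = 2 * 7.5 + 1 = 16

16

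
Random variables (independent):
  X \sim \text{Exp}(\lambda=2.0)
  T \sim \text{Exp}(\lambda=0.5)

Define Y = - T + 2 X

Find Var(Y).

For independent RVs: Var(aX + bY) = a²Var(X) + b²Var(Y)
Var(X) = 0.25
Var(T) = 4
Var(Y) = 2²*0.25 + (-1)²*4
= 4*0.25 + 1*4 = 5

5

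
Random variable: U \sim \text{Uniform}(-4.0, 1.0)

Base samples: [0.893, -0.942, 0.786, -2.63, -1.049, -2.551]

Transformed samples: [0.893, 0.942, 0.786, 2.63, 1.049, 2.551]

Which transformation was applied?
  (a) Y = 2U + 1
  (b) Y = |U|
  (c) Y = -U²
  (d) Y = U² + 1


Checking option (b) Y = |U|:
  U = 0.893 -> Y = 0.893 ✓
  U = -0.942 -> Y = 0.942 ✓
  U = 0.786 -> Y = 0.786 ✓
All samples match this transformation.

(b) |U|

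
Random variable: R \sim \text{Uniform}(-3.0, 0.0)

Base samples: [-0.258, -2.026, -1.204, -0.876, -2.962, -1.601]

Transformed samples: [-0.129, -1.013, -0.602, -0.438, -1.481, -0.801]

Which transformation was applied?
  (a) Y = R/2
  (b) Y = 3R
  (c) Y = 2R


Checking option (a) Y = R/2:
  R = -0.258 -> Y = -0.129 ✓
  R = -2.026 -> Y = -1.013 ✓
  R = -1.204 -> Y = -0.602 ✓
All samples match this transformation.

(a) R/2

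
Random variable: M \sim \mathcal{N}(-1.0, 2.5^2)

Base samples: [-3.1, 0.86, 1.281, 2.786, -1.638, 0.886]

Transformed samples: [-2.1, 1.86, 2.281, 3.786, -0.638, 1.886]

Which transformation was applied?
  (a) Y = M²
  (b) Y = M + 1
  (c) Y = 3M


Checking option (b) Y = M + 1:
  M = -3.1 -> Y = -2.1 ✓
  M = 0.86 -> Y = 1.86 ✓
  M = 1.281 -> Y = 2.281 ✓
All samples match this transformation.

(b) M + 1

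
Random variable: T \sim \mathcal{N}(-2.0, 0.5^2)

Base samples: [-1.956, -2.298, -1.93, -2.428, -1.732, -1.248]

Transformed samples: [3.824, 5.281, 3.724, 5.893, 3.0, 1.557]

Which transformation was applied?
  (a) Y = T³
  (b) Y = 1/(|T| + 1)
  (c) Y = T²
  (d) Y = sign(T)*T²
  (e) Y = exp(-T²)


Checking option (c) Y = T²:
  T = -1.956 -> Y = 3.824 ✓
  T = -2.298 -> Y = 5.281 ✓
  T = -1.93 -> Y = 3.724 ✓
All samples match this transformation.

(c) T²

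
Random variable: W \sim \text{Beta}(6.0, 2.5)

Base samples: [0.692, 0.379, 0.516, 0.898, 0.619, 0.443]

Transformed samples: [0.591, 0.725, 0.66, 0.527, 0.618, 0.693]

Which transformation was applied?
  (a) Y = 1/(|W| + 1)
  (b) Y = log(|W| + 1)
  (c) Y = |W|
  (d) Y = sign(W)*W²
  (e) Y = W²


Checking option (a) Y = 1/(|W| + 1):
  W = 0.692 -> Y = 0.591 ✓
  W = 0.379 -> Y = 0.725 ✓
  W = 0.516 -> Y = 0.66 ✓
All samples match this transformation.

(a) 1/(|W| + 1)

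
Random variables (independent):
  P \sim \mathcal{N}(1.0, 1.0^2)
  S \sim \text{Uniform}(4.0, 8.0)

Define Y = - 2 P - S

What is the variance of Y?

For independent RVs: Var(aX + bY) = a²Var(X) + b²Var(Y)
Var(P) = 1
Var(S) = 1.3333333
Var(Y) = (-2)²*1 + (-1)²*1.3333333
= 4*1 + 1*1.3333333 = 5.3333333

5.3333333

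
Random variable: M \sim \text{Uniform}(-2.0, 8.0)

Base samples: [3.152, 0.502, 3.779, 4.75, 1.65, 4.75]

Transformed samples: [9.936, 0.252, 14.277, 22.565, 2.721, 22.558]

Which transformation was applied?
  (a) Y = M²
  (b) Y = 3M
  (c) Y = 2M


Checking option (a) Y = M²:
  M = 3.152 -> Y = 9.936 ✓
  M = 0.502 -> Y = 0.252 ✓
  M = 3.779 -> Y = 14.277 ✓
All samples match this transformation.

(a) M²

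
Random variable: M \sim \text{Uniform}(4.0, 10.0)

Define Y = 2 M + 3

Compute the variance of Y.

For Y = aM + b: Var(Y) = a² * Var(M)
Var(M) = (10 - 4)^2/12 = 3
Var(Y) = 2² * 3 = 4 * 3 = 12

12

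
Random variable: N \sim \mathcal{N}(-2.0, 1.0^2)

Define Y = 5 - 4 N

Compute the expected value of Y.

For Y = -4N + 5:
E[Y] = -4 * E[N] + 5
E[N] = -2.0 = -2
E[Y] = -4 * (-2) + 5 = 13

13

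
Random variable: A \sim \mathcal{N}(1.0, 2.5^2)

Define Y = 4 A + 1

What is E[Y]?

For Y = 4A + 1:
E[Y] = 4 * E[A] + 1
E[A] = 1.0 = 1
E[Y] = 4 * 1 + 1 = 5

5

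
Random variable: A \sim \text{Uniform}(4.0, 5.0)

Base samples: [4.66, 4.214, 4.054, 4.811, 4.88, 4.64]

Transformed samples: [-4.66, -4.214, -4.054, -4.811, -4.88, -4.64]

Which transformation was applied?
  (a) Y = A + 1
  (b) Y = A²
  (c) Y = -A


Checking option (c) Y = -A:
  A = 4.66 -> Y = -4.66 ✓
  A = 4.214 -> Y = -4.214 ✓
  A = 4.054 -> Y = -4.054 ✓
All samples match this transformation.

(c) -A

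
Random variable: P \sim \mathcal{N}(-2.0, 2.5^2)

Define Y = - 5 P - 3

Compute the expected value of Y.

For Y = -5P - 3:
E[Y] = -5 * E[P] - 3
E[P] = -2.0 = -2
E[Y] = -5 * (-2) - 3 = 7

7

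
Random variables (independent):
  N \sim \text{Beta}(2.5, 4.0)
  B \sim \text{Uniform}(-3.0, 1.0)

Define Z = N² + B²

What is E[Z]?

E[Z] = E[N²] + E[B²]
E[N²] = Var(N) + E[N]² = 0.031558185 + 0.14792899 = 0.17948718
E[B²] = Var(B) + E[B]² = 1.3333333 + 1 = 2.3333333
E[Z] = 0.17948718 + 2.3333333 = 2.5128205

2.5128205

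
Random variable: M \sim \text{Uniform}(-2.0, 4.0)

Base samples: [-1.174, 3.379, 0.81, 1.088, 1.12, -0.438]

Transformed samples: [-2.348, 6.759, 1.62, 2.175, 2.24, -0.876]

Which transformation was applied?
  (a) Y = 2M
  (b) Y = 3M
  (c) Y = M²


Checking option (a) Y = 2M:
  M = -1.174 -> Y = -2.348 ✓
  M = 3.379 -> Y = 6.759 ✓
  M = 0.81 -> Y = 1.62 ✓
All samples match this transformation.

(a) 2M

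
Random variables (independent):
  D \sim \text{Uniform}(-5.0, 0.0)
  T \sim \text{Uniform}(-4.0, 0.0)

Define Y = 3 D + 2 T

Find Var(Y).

For independent RVs: Var(aX + bY) = a²Var(X) + b²Var(Y)
Var(D) = 2.0833333
Var(T) = 1.3333333
Var(Y) = 3²*2.0833333 + 2²*1.3333333
= 9*2.0833333 + 4*1.3333333 = 24.083333

24.083333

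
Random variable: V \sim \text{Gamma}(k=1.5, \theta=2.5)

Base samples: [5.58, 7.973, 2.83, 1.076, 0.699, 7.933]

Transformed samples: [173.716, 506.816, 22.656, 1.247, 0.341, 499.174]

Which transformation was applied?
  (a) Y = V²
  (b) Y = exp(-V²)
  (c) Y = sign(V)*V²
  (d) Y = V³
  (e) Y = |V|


Checking option (d) Y = V³:
  V = 5.58 -> Y = 173.716 ✓
  V = 7.973 -> Y = 506.816 ✓
  V = 2.83 -> Y = 22.656 ✓
All samples match this transformation.

(d) V³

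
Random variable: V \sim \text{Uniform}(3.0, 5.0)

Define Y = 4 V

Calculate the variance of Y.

For Y = aV + b: Var(Y) = a² * Var(V)
Var(V) = (5 - 3)^2/12 = 0.33333333
Var(Y) = 4² * 0.33333333 = 16 * 0.33333333 = 5.3333333

5.3333333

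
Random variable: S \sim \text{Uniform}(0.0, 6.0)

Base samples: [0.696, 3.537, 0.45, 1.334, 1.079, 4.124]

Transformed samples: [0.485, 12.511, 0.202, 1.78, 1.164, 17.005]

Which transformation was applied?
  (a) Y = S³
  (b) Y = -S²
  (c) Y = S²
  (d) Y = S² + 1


Checking option (c) Y = S²:
  S = 0.696 -> Y = 0.485 ✓
  S = 3.537 -> Y = 12.511 ✓
  S = 0.45 -> Y = 0.202 ✓
All samples match this transformation.

(c) S²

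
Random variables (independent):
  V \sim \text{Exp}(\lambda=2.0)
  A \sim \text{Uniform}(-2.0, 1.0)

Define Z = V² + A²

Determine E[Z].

E[Z] = E[V²] + E[A²]
E[V²] = Var(V) + E[V]² = 0.25 + 0.25 = 0.5
E[A²] = Var(A) + E[A]² = 0.75 + 0.25 = 1
E[Z] = 0.5 + 1 = 1.5

1.5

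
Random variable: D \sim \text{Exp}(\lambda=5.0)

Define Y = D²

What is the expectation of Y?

E[D²] = Var(D) + (E[D])² = 0.04 + 0.04 = 0.08

0.08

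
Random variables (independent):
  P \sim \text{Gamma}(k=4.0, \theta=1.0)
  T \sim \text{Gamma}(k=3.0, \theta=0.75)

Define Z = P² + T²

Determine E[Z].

E[Z] = E[P²] + E[T²]
E[P²] = Var(P) + E[P]² = 4 + 16 = 20
E[T²] = Var(T) + E[T]² = 1.6875 + 5.0625 = 6.75
E[Z] = 20 + 6.75 = 26.75

26.75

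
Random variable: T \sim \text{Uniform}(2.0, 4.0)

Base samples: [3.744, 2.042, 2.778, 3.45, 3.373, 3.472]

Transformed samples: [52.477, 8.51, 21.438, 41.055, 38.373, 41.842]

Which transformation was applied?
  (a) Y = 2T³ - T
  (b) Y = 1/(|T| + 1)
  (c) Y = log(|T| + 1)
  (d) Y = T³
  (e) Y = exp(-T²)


Checking option (d) Y = T³:
  T = 3.744 -> Y = 52.477 ✓
  T = 2.042 -> Y = 8.51 ✓
  T = 2.778 -> Y = 21.438 ✓
All samples match this transformation.

(d) T³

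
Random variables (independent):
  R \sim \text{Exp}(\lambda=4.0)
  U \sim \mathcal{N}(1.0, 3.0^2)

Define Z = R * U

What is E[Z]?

For independent RVs: E[XY] = E[X]*E[Y]
E[R] = 0.25
E[U] = 1
E[Z] = 0.25 * 1 = 0.25

0.25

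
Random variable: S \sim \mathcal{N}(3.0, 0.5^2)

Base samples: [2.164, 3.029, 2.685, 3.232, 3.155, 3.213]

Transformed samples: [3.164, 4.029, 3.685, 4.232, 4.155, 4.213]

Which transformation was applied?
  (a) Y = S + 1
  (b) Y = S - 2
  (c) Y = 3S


Checking option (a) Y = S + 1:
  S = 2.164 -> Y = 3.164 ✓
  S = 3.029 -> Y = 4.029 ✓
  S = 2.685 -> Y = 3.685 ✓
All samples match this transformation.

(a) S + 1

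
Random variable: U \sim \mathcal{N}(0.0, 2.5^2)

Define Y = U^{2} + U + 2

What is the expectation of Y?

E[Y] = 1*E[U²] + 1*E[U] + 2
E[U] = 0
E[U²] = Var(U) + (E[U])² = 6.25 + 0 = 6.25
E[Y] = 1*6.25 + 1*0 + 2 = 8.25

8.25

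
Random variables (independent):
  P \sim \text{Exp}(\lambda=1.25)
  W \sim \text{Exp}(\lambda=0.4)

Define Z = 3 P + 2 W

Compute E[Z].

E[Z] = 3*E[P] + 2*E[W]
E[P] = 0.8
E[W] = 2.5
E[Z] = 3*0.8 + 2*2.5 = 7.4

7.4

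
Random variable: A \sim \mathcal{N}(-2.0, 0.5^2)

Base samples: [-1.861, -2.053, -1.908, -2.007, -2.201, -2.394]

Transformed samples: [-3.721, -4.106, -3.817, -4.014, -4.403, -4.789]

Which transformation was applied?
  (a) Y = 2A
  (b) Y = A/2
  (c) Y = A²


Checking option (a) Y = 2A:
  A = -1.861 -> Y = -3.721 ✓
  A = -2.053 -> Y = -4.106 ✓
  A = -1.908 -> Y = -3.817 ✓
All samples match this transformation.

(a) 2A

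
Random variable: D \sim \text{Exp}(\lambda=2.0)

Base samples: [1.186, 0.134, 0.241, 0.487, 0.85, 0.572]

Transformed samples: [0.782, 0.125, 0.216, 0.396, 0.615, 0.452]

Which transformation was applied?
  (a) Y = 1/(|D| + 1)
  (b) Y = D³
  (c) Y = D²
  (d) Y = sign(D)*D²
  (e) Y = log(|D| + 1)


Checking option (e) Y = log(|D| + 1):
  D = 1.186 -> Y = 0.782 ✓
  D = 0.134 -> Y = 0.125 ✓
  D = 0.241 -> Y = 0.216 ✓
All samples match this transformation.

(e) log(|D| + 1)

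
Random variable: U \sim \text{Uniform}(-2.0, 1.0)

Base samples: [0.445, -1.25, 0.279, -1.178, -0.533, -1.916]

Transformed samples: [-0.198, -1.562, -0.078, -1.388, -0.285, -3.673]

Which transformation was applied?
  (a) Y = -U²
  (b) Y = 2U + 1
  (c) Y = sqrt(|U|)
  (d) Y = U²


Checking option (a) Y = -U²:
  U = 0.445 -> Y = -0.198 ✓
  U = -1.25 -> Y = -1.562 ✓
  U = 0.279 -> Y = -0.078 ✓
All samples match this transformation.

(a) -U²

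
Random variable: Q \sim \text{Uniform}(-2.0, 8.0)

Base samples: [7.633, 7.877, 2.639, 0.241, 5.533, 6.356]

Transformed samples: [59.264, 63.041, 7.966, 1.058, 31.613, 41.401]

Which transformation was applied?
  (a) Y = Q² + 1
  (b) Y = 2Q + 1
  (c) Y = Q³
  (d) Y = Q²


Checking option (a) Y = Q² + 1:
  Q = 7.633 -> Y = 59.264 ✓
  Q = 7.877 -> Y = 63.041 ✓
  Q = 2.639 -> Y = 7.966 ✓
All samples match this transformation.

(a) Q² + 1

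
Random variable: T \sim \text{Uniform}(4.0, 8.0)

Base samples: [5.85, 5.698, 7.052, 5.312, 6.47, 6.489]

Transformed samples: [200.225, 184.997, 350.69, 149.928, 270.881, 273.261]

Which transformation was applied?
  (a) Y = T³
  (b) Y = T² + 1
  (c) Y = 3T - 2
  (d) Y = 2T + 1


Checking option (a) Y = T³:
  T = 5.85 -> Y = 200.225 ✓
  T = 5.698 -> Y = 184.997 ✓
  T = 7.052 -> Y = 350.69 ✓
All samples match this transformation.

(a) T³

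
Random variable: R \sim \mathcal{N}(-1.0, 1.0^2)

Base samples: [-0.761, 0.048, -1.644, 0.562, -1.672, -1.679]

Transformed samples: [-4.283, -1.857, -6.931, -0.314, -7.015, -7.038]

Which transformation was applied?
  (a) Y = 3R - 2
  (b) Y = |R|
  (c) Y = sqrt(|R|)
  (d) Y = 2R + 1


Checking option (a) Y = 3R - 2:
  R = -0.761 -> Y = -4.283 ✓
  R = 0.048 -> Y = -1.857 ✓
  R = -1.644 -> Y = -6.931 ✓
All samples match this transformation.

(a) 3R - 2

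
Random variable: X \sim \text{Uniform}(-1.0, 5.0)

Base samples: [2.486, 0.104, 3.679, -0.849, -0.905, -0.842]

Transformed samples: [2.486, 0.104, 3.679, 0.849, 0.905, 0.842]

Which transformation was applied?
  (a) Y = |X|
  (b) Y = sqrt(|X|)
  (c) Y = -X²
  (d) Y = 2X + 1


Checking option (a) Y = |X|:
  X = 2.486 -> Y = 2.486 ✓
  X = 0.104 -> Y = 0.104 ✓
  X = 3.679 -> Y = 3.679 ✓
All samples match this transformation.

(a) |X|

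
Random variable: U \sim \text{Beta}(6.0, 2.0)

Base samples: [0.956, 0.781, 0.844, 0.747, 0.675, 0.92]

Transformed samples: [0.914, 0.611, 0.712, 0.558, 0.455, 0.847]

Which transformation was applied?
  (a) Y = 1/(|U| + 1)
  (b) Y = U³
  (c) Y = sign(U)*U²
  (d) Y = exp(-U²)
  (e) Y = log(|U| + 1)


Checking option (c) Y = sign(U)*U²:
  U = 0.956 -> Y = 0.914 ✓
  U = 0.781 -> Y = 0.611 ✓
  U = 0.844 -> Y = 0.712 ✓
All samples match this transformation.

(c) sign(U)*U²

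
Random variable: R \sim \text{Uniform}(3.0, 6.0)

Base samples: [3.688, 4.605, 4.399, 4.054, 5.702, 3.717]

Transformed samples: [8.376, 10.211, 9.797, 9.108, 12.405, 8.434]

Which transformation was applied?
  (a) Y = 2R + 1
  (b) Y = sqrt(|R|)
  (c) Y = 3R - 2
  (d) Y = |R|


Checking option (a) Y = 2R + 1:
  R = 3.688 -> Y = 8.376 ✓
  R = 4.605 -> Y = 10.211 ✓
  R = 4.399 -> Y = 9.797 ✓
All samples match this transformation.

(a) 2R + 1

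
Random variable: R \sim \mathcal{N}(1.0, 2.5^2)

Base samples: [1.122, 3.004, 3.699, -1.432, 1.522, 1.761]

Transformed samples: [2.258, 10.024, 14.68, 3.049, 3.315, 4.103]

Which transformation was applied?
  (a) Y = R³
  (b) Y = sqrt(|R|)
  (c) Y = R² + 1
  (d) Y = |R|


Checking option (c) Y = R² + 1:
  R = 1.122 -> Y = 2.258 ✓
  R = 3.004 -> Y = 10.024 ✓
  R = 3.699 -> Y = 14.68 ✓
All samples match this transformation.

(c) R² + 1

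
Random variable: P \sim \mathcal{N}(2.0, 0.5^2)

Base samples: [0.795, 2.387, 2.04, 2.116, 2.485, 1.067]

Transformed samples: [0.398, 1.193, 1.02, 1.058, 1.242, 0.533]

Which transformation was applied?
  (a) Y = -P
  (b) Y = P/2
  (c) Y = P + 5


Checking option (b) Y = P/2:
  P = 0.795 -> Y = 0.398 ✓
  P = 2.387 -> Y = 1.193 ✓
  P = 2.04 -> Y = 1.02 ✓
All samples match this transformation.

(b) P/2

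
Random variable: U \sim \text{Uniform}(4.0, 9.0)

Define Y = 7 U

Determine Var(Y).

For Y = aU + b: Var(Y) = a² * Var(U)
Var(U) = (9 - 4)^2/12 = 2.0833333
Var(Y) = 7² * 2.0833333 = 49 * 2.0833333 = 102.08333

102.08333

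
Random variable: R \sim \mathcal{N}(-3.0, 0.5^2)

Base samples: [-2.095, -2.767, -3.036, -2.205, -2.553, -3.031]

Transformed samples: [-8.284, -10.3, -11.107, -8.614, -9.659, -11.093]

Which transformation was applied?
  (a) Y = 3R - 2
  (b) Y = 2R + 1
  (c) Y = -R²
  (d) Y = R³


Checking option (a) Y = 3R - 2:
  R = -2.095 -> Y = -8.284 ✓
  R = -2.767 -> Y = -10.3 ✓
  R = -3.036 -> Y = -11.107 ✓
All samples match this transformation.

(a) 3R - 2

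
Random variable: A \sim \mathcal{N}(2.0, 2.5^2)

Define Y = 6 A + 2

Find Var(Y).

For Y = aA + b: Var(Y) = a² * Var(A)
Var(A) = 2.5^2 = 6.25
Var(Y) = 6² * 6.25 = 36 * 6.25 = 225

225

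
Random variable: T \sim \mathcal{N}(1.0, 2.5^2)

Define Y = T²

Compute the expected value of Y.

E[T²] = Var(T) + (E[T])² = 6.25 + 1 = 7.25

7.25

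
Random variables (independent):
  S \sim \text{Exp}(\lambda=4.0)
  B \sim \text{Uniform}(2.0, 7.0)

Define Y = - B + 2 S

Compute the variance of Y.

For independent RVs: Var(aX + bY) = a²Var(X) + b²Var(Y)
Var(S) = 0.0625
Var(B) = 2.0833333
Var(Y) = 2²*0.0625 + (-1)²*2.0833333
= 4*0.0625 + 1*2.0833333 = 2.3333333

2.3333333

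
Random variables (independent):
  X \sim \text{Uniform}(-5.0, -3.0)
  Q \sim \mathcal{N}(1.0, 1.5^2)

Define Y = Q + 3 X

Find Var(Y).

For independent RVs: Var(aX + bY) = a²Var(X) + b²Var(Y)
Var(X) = 0.33333333
Var(Q) = 2.25
Var(Y) = 3²*0.33333333 + 1²*2.25
= 9*0.33333333 + 1*2.25 = 5.25

5.25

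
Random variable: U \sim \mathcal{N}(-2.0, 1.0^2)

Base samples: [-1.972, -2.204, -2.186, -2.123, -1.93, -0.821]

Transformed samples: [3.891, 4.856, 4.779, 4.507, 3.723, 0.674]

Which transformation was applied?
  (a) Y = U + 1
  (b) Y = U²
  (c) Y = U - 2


Checking option (b) Y = U²:
  U = -1.972 -> Y = 3.891 ✓
  U = -2.204 -> Y = 4.856 ✓
  U = -2.186 -> Y = 4.779 ✓
All samples match this transformation.

(b) U²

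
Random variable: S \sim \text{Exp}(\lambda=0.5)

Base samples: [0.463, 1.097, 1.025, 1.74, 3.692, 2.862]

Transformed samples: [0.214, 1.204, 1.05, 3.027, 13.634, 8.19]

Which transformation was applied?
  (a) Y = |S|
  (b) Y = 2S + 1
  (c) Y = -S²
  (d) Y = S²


Checking option (d) Y = S²:
  S = 0.463 -> Y = 0.214 ✓
  S = 1.097 -> Y = 1.204 ✓
  S = 1.025 -> Y = 1.05 ✓
All samples match this transformation.

(d) S²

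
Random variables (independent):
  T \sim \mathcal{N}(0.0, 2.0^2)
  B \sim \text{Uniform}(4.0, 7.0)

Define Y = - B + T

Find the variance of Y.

For independent RVs: Var(aX + bY) = a²Var(X) + b²Var(Y)
Var(T) = 4
Var(B) = 0.75
Var(Y) = 1²*4 + (-1)²*0.75
= 1*4 + 1*0.75 = 4.75

4.75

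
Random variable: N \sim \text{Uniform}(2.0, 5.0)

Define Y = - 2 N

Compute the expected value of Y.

For Y = -2N:
E[Y] = -2 * E[N]
E[N] = (2 + 5)/2 = 3.5
E[Y] = -2 * 3.5 = -7

-7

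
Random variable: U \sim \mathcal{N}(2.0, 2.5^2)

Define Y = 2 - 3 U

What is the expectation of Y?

For Y = -3U + 2:
E[Y] = -3 * E[U] + 2
E[U] = 2.0 = 2
E[Y] = -3 * 2 + 2 = -4

-4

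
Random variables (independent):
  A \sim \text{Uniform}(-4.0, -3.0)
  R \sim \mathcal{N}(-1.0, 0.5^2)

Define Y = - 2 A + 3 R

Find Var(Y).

For independent RVs: Var(aX + bY) = a²Var(X) + b²Var(Y)
Var(A) = 0.083333333
Var(R) = 0.25
Var(Y) = (-2)²*0.083333333 + 3²*0.25
= 4*0.083333333 + 9*0.25 = 2.5833333

2.5833333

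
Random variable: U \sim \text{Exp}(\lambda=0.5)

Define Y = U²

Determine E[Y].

E[U²] = Var(U) + (E[U])² = 4 + 4 = 8

8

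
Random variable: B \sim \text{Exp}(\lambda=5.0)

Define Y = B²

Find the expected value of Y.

E[B²] = Var(B) + (E[B])² = 0.04 + 0.04 = 0.08

0.08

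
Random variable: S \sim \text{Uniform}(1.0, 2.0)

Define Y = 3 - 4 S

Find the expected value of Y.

For Y = -4S + 3:
E[Y] = -4 * E[S] + 3
E[S] = (1 + 2)/2 = 1.5
E[Y] = -4 * 1.5 + 3 = -3

-3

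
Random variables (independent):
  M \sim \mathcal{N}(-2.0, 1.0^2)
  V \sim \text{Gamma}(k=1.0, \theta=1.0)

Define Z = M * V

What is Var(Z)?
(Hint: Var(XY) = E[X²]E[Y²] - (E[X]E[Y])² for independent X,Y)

Var(XY) = E[X²]E[Y²] - (E[X]E[Y])²
E[M] = -2, Var(M) = 1
E[V] = 1, Var(V) = 1
E[M²] = 1 + (-2)² = 5
E[V²] = 1 + 1² = 2
Var(Z) = 5*2 - (-2*1)²
= 10 - 4 = 6

6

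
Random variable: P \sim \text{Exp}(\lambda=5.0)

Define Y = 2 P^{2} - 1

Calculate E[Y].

E[Y] = 2*E[P²] - 1
E[P] = 0.2
E[P²] = Var(P) + (E[P])² = 0.04 + 0.04 = 0.08
E[Y] = 2*0.08 - 1 = -0.84

-0.84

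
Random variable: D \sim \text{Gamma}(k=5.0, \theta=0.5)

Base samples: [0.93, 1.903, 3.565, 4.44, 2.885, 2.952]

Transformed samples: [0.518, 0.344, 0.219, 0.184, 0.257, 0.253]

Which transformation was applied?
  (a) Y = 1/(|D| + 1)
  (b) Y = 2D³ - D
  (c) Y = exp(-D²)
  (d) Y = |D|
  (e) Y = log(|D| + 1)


Checking option (a) Y = 1/(|D| + 1):
  D = 0.93 -> Y = 0.518 ✓
  D = 1.903 -> Y = 0.344 ✓
  D = 3.565 -> Y = 0.219 ✓
All samples match this transformation.

(a) 1/(|D| + 1)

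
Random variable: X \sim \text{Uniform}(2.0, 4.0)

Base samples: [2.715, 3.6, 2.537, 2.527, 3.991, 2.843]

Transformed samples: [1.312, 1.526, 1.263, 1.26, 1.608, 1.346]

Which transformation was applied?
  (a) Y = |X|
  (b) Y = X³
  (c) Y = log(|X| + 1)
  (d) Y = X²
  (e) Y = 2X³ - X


Checking option (c) Y = log(|X| + 1):
  X = 2.715 -> Y = 1.312 ✓
  X = 3.6 -> Y = 1.526 ✓
  X = 2.537 -> Y = 1.263 ✓
All samples match this transformation.

(c) log(|X| + 1)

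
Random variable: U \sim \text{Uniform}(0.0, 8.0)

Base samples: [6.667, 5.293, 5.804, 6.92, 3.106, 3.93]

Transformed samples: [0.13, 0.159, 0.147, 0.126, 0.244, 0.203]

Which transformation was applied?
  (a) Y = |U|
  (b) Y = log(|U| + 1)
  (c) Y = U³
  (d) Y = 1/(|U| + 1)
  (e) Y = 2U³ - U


Checking option (d) Y = 1/(|U| + 1):
  U = 6.667 -> Y = 0.13 ✓
  U = 5.293 -> Y = 0.159 ✓
  U = 5.804 -> Y = 0.147 ✓
All samples match this transformation.

(d) 1/(|U| + 1)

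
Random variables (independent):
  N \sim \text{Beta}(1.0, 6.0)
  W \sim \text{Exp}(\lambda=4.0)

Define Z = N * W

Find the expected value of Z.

For independent RVs: E[XY] = E[X]*E[Y]
E[N] = 0.14285714
E[W] = 0.25
E[Z] = 0.14285714 * 0.25 = 0.035714286

0.035714286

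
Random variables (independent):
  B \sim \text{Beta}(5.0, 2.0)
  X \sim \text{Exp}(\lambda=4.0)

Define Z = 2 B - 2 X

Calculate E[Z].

E[Z] = 2*E[B] - 2*E[X]
E[B] = 0.71428571
E[X] = 0.25
E[Z] = 2*0.71428571 - 2*0.25 = 0.92857143

0.92857143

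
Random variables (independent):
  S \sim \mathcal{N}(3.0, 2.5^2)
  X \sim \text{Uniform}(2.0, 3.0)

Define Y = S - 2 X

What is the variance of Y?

For independent RVs: Var(aX + bY) = a²Var(X) + b²Var(Y)
Var(S) = 6.25
Var(X) = 0.083333333
Var(Y) = 1²*6.25 + (-2)²*0.083333333
= 1*6.25 + 4*0.083333333 = 6.5833333

6.5833333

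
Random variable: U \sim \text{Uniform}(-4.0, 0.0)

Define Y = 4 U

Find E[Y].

For Y = 4U:
E[Y] = 4 * E[U]
E[U] = (-4 + 0)/2 = -2
E[Y] = 4 * (-2) = -8

-8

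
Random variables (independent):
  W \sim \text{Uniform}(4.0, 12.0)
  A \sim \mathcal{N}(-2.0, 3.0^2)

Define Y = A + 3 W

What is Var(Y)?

For independent RVs: Var(aX + bY) = a²Var(X) + b²Var(Y)
Var(W) = 5.3333333
Var(A) = 9
Var(Y) = 3²*5.3333333 + 1²*9
= 9*5.3333333 + 1*9 = 57

57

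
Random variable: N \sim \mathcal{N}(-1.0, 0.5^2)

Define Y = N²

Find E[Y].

E[N²] = Var(N) + (E[N])² = 0.25 + 1 = 1.25

1.25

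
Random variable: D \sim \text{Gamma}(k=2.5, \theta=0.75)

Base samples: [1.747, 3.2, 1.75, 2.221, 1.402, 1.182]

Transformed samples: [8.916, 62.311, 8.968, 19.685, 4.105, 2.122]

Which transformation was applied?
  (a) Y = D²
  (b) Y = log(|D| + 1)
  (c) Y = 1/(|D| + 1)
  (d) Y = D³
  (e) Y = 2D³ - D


Checking option (e) Y = 2D³ - D:
  D = 1.747 -> Y = 8.916 ✓
  D = 3.2 -> Y = 62.311 ✓
  D = 1.75 -> Y = 8.968 ✓
All samples match this transformation.

(e) 2D³ - D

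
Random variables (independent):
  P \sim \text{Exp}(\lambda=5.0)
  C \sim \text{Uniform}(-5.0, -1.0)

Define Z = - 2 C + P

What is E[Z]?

E[Z] = 1*E[P] - 2*E[C]
E[P] = 0.2
E[C] = -3
E[Z] = 1*0.2 - 2*(-3) = 6.2

6.2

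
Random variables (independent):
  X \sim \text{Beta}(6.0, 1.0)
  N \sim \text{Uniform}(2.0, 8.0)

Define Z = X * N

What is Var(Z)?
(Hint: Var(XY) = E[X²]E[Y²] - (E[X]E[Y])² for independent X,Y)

Var(XY) = E[X²]E[Y²] - (E[X]E[Y])²
E[X] = 0.85714286, Var(X) = 0.015306122
E[N] = 5, Var(N) = 3
E[X²] = 0.015306122 + 0.85714286² = 0.75
E[N²] = 3 + 5² = 28
Var(Z) = 0.75*28 - (0.85714286*5)²
= 21 - 18.367347 = 2.6326531

2.6326531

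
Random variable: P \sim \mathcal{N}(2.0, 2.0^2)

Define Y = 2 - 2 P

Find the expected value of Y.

For Y = -2P + 2:
E[Y] = -2 * E[P] + 2
E[P] = 2.0 = 2
E[Y] = -2 * 2 + 2 = -2

-2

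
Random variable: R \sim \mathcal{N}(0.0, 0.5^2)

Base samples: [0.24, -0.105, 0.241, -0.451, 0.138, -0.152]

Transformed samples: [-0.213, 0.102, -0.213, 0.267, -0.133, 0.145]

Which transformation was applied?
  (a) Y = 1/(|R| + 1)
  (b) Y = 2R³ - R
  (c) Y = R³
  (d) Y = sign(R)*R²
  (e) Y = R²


Checking option (b) Y = 2R³ - R:
  R = 0.24 -> Y = -0.213 ✓
  R = -0.105 -> Y = 0.102 ✓
  R = 0.241 -> Y = -0.213 ✓
All samples match this transformation.

(b) 2R³ - R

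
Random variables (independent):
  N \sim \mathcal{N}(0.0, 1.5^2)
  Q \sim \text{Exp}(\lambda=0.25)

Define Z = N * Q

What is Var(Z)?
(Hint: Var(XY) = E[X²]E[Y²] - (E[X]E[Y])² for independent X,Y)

Var(XY) = E[X²]E[Y²] - (E[X]E[Y])²
E[N] = 0, Var(N) = 2.25
E[Q] = 4, Var(Q) = 16
E[N²] = 2.25 + 0² = 2.25
E[Q²] = 16 + 4² = 32
Var(Z) = 2.25*32 - (0*4)²
= 72 - 0 = 72

72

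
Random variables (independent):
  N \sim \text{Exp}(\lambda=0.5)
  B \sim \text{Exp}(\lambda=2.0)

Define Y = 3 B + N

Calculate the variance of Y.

For independent RVs: Var(aX + bY) = a²Var(X) + b²Var(Y)
Var(N) = 4
Var(B) = 0.25
Var(Y) = 1²*4 + 3²*0.25
= 1*4 + 9*0.25 = 6.25

6.25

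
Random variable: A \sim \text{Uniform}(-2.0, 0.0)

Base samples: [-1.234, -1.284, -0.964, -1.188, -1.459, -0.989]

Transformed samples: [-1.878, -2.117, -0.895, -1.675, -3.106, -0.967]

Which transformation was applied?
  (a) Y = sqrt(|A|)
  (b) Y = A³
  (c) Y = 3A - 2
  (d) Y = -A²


Checking option (b) Y = A³:
  A = -1.234 -> Y = -1.878 ✓
  A = -1.284 -> Y = -2.117 ✓
  A = -0.964 -> Y = -0.895 ✓
All samples match this transformation.

(b) A³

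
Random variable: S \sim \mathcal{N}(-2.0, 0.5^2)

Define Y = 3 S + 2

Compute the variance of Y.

For Y = aS + b: Var(Y) = a² * Var(S)
Var(S) = 0.5^2 = 0.25
Var(Y) = 3² * 0.25 = 9 * 0.25 = 2.25

2.25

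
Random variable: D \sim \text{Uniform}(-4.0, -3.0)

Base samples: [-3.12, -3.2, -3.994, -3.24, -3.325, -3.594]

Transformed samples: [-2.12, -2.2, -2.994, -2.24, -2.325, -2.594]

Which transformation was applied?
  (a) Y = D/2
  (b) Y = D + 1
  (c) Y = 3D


Checking option (b) Y = D + 1:
  D = -3.12 -> Y = -2.12 ✓
  D = -3.2 -> Y = -2.2 ✓
  D = -3.994 -> Y = -2.994 ✓
All samples match this transformation.

(b) D + 1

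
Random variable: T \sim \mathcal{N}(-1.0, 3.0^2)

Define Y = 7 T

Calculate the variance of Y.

For Y = aT + b: Var(Y) = a² * Var(T)
Var(T) = 3.0^2 = 9
Var(Y) = 7² * 9 = 49 * 9 = 441

441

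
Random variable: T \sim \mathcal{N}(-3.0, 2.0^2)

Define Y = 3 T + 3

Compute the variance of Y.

For Y = aT + b: Var(Y) = a² * Var(T)
Var(T) = 2.0^2 = 4
Var(Y) = 3² * 4 = 9 * 4 = 36

36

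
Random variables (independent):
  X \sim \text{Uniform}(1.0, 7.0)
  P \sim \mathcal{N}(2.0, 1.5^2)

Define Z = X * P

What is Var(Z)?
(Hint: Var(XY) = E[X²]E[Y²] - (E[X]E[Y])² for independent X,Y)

Var(XY) = E[X²]E[Y²] - (E[X]E[Y])²
E[X] = 4, Var(X) = 3
E[P] = 2, Var(P) = 2.25
E[X²] = 3 + 4² = 19
E[P²] = 2.25 + 2² = 6.25
Var(Z) = 19*6.25 - (4*2)²
= 118.75 - 64 = 54.75

54.75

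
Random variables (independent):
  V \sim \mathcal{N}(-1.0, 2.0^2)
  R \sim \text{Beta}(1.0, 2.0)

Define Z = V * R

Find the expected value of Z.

For independent RVs: E[XY] = E[X]*E[Y]
E[V] = -1
E[R] = 0.33333333
E[Z] = -1 * 0.33333333 = -0.33333333

-0.33333333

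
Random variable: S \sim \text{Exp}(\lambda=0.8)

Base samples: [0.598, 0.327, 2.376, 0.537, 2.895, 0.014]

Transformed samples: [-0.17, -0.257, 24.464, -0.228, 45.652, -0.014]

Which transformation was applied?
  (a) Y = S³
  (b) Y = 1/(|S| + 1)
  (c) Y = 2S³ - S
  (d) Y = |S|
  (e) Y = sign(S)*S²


Checking option (c) Y = 2S³ - S:
  S = 0.598 -> Y = -0.17 ✓
  S = 0.327 -> Y = -0.257 ✓
  S = 2.376 -> Y = 24.464 ✓
All samples match this transformation.

(c) 2S³ - S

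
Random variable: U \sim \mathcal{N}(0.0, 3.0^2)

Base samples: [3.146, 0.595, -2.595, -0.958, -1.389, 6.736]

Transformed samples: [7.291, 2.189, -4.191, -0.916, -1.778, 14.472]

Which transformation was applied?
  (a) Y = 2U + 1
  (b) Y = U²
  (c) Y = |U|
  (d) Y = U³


Checking option (a) Y = 2U + 1:
  U = 3.146 -> Y = 7.291 ✓
  U = 0.595 -> Y = 2.189 ✓
  U = -2.595 -> Y = -4.191 ✓
All samples match this transformation.

(a) 2U + 1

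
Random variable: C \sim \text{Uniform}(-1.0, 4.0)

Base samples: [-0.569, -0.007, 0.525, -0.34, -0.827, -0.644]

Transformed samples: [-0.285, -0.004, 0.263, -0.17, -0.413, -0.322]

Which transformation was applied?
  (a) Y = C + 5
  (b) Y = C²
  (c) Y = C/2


Checking option (c) Y = C/2:
  C = -0.569 -> Y = -0.285 ✓
  C = -0.007 -> Y = -0.004 ✓
  C = 0.525 -> Y = 0.263 ✓
All samples match this transformation.

(c) C/2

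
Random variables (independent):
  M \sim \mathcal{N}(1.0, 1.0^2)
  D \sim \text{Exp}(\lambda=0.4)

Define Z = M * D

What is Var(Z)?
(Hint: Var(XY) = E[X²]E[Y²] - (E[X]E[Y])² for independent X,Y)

Var(XY) = E[X²]E[Y²] - (E[X]E[Y])²
E[M] = 1, Var(M) = 1
E[D] = 2.5, Var(D) = 6.25
E[M²] = 1 + 1² = 2
E[D²] = 6.25 + 2.5² = 12.5
Var(Z) = 2*12.5 - (1*2.5)²
= 25 - 6.25 = 18.75

18.75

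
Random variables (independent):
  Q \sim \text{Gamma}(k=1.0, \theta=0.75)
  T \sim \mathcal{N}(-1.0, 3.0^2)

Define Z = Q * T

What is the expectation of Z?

For independent RVs: E[XY] = E[X]*E[Y]
E[Q] = 0.75
E[T] = -1
E[Z] = 0.75 * (-1) = -0.75

-0.75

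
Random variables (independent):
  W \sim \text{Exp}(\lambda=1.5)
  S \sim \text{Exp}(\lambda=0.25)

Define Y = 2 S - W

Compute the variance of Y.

For independent RVs: Var(aX + bY) = a²Var(X) + b²Var(Y)
Var(W) = 0.44444444
Var(S) = 16
Var(Y) = (-1)²*0.44444444 + 2²*16
= 1*0.44444444 + 4*16 = 64.444444

64.444444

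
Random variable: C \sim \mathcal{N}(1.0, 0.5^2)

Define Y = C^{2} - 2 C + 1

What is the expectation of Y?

E[Y] = 1*E[C²] - 2*E[C] + 1
E[C] = 1
E[C²] = Var(C) + (E[C])² = 0.25 + 1 = 1.25
E[Y] = 1*1.25 - 2*1 + 1 = 0.25

0.25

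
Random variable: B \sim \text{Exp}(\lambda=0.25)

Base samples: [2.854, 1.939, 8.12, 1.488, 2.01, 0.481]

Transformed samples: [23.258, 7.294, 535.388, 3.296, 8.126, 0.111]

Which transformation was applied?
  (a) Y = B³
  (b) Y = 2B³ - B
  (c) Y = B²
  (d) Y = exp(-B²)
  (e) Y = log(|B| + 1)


Checking option (a) Y = B³:
  B = 2.854 -> Y = 23.258 ✓
  B = 1.939 -> Y = 7.294 ✓
  B = 8.12 -> Y = 535.388 ✓
All samples match this transformation.

(a) B³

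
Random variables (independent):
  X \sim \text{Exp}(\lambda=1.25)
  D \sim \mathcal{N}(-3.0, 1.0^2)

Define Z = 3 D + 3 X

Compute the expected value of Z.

E[Z] = 3*E[X] + 3*E[D]
E[X] = 0.8
E[D] = -3
E[Z] = 3*0.8 + 3*(-3) = -6.6

-6.6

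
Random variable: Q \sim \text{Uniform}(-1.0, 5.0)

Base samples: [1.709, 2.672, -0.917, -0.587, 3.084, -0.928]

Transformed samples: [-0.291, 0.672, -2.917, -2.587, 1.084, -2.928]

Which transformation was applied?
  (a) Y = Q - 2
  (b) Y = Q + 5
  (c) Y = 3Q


Checking option (a) Y = Q - 2:
  Q = 1.709 -> Y = -0.291 ✓
  Q = 2.672 -> Y = 0.672 ✓
  Q = -0.917 -> Y = -2.917 ✓
All samples match this transformation.

(a) Q - 2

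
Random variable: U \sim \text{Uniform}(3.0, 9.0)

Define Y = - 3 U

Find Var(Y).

For Y = aU + b: Var(Y) = a² * Var(U)
Var(U) = (9 - 3)^2/12 = 3
Var(Y) = (-3)² * 3 = 9 * 3 = 27

27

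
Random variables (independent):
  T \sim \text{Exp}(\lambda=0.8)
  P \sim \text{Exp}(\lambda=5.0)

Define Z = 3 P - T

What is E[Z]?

E[Z] = -1*E[T] + 3*E[P]
E[T] = 1.25
E[P] = 0.2
E[Z] = -1*1.25 + 3*0.2 = -0.65

-0.65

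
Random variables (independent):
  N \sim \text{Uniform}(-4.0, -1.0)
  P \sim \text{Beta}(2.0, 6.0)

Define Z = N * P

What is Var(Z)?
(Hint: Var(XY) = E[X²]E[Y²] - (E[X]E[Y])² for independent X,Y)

Var(XY) = E[X²]E[Y²] - (E[X]E[Y])²
E[N] = -2.5, Var(N) = 0.75
E[P] = 0.25, Var(P) = 0.020833333
E[N²] = 0.75 + (-2.5)² = 7
E[P²] = 0.020833333 + 0.25² = 0.083333333
Var(Z) = 7*0.083333333 - (-2.5*0.25)²
= 0.58333333 - 0.390625 = 0.19270833

0.19270833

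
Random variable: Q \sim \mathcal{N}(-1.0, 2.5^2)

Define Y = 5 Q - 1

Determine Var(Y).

For Y = aQ + b: Var(Y) = a² * Var(Q)
Var(Q) = 2.5^2 = 6.25
Var(Y) = 5² * 6.25 = 25 * 6.25 = 156.25

156.25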